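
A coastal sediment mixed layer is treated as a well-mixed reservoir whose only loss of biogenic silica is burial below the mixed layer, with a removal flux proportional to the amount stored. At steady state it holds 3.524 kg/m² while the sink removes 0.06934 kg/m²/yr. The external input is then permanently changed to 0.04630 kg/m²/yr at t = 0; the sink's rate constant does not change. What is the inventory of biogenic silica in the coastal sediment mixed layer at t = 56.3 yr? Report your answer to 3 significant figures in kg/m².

2.74 kg/m²

The sink rate constant is k = F₀/M₀ = 0.06934/3.524 = 0.01968 yr⁻¹.
Solving dM/dt = F₁ − kM with M(0) = M₀ gives M(t) = F₁/k + (M₀ − F₁/k)·e^(−kt).
F₁/k = 0.04630/0.01968 = 2.3531 kg/m²; kt = 0.01968 × 56.3 = 1.108, e^(−kt) = 0.3303.
M(56.3) = 2.3531 + (3.524 − 2.3531) × 0.3303 = 2.3531 + 0.3867 = 2.7398 kg/m².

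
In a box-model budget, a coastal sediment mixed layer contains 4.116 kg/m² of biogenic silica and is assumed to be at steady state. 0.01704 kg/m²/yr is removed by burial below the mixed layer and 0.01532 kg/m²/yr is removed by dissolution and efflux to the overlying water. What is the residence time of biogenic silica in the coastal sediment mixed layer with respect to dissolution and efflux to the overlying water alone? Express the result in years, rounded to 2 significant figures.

Residence time with respect to a single sink: τ = M / F_sink.
τ = 4.116 / 0.01532 = 268.7 yr.

270 yr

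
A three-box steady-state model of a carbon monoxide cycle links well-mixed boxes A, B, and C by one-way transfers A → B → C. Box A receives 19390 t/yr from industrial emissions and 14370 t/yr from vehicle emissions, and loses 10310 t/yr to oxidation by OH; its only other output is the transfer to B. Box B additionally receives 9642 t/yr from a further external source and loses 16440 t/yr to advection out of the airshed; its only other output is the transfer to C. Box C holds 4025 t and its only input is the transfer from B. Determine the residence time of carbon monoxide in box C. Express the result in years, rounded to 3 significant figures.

Box A: F(A→B) = (19390 + 14370) − 10310 = 23450 t/yr.
Box B: F(B→C) = (23450 + 9642) − 16440 = 16652 t/yr.
Box C throughput = its input = 16652 t/yr; τ = 4025 / 16652 = 0.2417 yr.

0.242 yr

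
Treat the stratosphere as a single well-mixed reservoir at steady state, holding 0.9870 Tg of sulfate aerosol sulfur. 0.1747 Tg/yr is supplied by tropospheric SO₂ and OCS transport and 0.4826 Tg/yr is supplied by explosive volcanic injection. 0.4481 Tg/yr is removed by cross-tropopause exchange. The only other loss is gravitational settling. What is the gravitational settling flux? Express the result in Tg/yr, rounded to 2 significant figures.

0.21 Tg/yr

At steady state ΣF_in = ΣF_out.
ΣF_in = 0.1747 + 0.4826 = 0.65730 Tg/yr.
Gravitational settling flux = ΣF_in − (0.4481) = 0.65730 − 0.4481 = 0.2092 Tg/yr.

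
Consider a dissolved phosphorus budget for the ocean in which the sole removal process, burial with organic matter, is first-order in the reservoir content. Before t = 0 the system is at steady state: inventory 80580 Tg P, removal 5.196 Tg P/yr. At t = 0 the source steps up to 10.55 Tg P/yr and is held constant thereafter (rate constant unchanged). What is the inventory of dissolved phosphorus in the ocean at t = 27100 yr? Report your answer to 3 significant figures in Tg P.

149000 Tg P

Residence time τ = M₀/F₀ = 15510 yr. The eventual steady state is M_∞ = M₀·(F₁/F₀) = 80580 × 10.55/5.196 = 163610 Tg P.
The anomaly ΔM(t) = M(t) − M_∞ decays as ΔM₀·e^(−t/τ) with ΔM₀ = 80580 − 163610 = −83030 Tg P.
At t = 27100 yr, e^(−t/τ) = e^(−1.747) = 0.1742, so ΔM = −14460 Tg P and M = 163610 − 14460 = 149150 Tg P.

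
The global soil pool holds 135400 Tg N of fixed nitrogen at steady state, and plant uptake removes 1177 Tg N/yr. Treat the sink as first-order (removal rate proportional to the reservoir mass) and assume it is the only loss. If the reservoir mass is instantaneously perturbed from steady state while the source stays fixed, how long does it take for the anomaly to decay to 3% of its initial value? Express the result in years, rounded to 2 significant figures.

400 yr

For a linear reservoir the anomaly decays as exp(−t/τ) with τ = M/F = 135400/1177 = 115.0 yr.
exp(−t/τ) = 0.03 ⇒ t = −τ ln(0.03) = 115.0 × 3.507 = 403.4 yr.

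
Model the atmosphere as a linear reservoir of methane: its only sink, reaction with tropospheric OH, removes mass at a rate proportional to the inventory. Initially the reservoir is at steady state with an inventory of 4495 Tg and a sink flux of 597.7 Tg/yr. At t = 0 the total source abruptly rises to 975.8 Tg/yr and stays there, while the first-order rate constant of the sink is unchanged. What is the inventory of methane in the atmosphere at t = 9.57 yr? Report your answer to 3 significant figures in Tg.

6540 Tg

τ = M₀/F₀ = 4495/597.7 = 7.520 yr; rate constant k = 1/τ.
New steady state M_∞ = F₁/k = F₁·τ = 975.8 × 7.520 = 7338.5 Tg.
M(t) = M_∞ + (M₀ − M_∞)·e^(−t/τ); t/τ = 9.57/7.520 = 1.273, so e^(−t/τ) = 0.2801.
M(t) = 7338.5 − 2843 × 0.2801 = 6542.0 Tg.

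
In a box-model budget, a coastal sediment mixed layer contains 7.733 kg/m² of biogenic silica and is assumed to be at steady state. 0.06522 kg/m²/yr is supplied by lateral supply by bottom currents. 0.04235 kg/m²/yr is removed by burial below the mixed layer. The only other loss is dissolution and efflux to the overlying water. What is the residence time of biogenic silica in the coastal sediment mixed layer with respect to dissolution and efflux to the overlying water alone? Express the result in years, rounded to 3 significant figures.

At steady state ΣF_in = ΣF_out.
ΣF_in = 0.065220 kg/m²/yr.
Dissolution and efflux to the overlying water flux = ΣF_in − (0.04235) = 0.065220 − 0.04235 = 0.02287 kg/m²/yr.
τ = M / F = 7.733 / 0.02287 = 338.1 yr.

338 yr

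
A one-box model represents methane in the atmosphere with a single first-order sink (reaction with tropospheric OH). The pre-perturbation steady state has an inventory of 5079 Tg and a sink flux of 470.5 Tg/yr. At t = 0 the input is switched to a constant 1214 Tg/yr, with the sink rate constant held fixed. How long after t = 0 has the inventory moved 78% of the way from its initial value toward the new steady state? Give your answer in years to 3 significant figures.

16.3 yr

τ = M₀/F₀ = 5079/470.5 = 10.79 yr.
The remaining gap fraction is e^(−t/τ); 78% covered ⇒ e^(−t/τ) = 0.220.
t = −τ ln(0.220) = 10.79 × 1.514 = 16.34 yr.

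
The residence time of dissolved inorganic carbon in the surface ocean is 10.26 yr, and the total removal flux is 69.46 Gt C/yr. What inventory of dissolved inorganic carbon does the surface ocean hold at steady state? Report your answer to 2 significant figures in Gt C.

τ = M/F ⇒ M = τ × F = 10.26 × 69.46 = 712.7 Gt C.

710 Gt C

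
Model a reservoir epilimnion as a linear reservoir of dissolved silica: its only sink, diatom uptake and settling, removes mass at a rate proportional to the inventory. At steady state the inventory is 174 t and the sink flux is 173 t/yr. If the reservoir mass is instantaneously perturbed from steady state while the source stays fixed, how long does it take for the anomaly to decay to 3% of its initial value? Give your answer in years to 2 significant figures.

For a linear reservoir the anomaly decays as exp(−t/τ) with τ = M/F = 174/173 = 1.006 yr.
exp(−t/τ) = 0.03 ⇒ t = −τ ln(0.03) = 1.006 × 3.507 = 3.527 yr.

3.5 yr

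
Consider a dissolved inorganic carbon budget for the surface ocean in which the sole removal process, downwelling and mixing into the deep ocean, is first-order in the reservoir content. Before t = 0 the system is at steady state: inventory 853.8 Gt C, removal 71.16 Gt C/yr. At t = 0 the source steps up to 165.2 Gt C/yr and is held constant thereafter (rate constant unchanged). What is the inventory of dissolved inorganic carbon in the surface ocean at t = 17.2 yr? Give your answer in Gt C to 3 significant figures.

1710 Gt C

Residence time τ = M₀/F₀ = 12.00 yr. The eventual steady state is M_∞ = M₀·(F₁/F₀) = 853.8 × 165.2/71.16 = 1982.1 Gt C.
The anomaly ΔM(t) = M(t) − M_∞ decays as ΔM₀·e^(−t/τ) with ΔM₀ = 853.8 − 1982.1 = −1128 Gt C.
At t = 17.2 yr, e^(−t/τ) = e^(−1.434) = 0.2385, so ΔM = −269.1 Gt C and M = 1982.1 − 269.1 = 1713.1 Gt C.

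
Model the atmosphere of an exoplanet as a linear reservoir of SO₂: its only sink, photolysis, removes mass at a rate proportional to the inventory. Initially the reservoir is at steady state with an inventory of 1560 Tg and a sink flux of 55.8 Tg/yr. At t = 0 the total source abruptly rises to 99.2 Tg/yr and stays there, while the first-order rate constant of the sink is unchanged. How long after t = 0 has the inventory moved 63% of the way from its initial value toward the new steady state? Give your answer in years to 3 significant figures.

27.8 yr

τ = M₀/F₀ = 1560/55.8 = 27.96 yr.
The remaining gap fraction is e^(−t/τ); 63% covered ⇒ e^(−t/τ) = 0.370.
t = −τ ln(0.370) = 27.96 × 0.9943 = 27.80 yr.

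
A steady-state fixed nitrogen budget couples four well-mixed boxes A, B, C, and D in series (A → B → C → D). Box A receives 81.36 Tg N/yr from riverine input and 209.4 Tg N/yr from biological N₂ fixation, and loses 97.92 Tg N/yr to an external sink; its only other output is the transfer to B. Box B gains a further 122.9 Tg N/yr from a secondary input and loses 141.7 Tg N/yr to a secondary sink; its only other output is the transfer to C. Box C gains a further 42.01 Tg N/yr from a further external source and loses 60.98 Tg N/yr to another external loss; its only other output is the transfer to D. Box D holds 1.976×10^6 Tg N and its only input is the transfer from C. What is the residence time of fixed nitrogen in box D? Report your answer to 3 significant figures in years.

Box A: F(A→B) = (81.36 + 209.4) − 97.92 = 192.84 Tg N/yr.
Box B: F(B→C) = (192.84 + 122.9) − 141.7 = 174.04 Tg N/yr.
Box C: F(C→D) = (174.04 + 42.01) − 60.98 = 155.07 Tg N/yr.
Box D throughput = its input = 155.07 Tg N/yr; τ = 1.976×10^6 / 155.07 = 12740 yr.

12700 yr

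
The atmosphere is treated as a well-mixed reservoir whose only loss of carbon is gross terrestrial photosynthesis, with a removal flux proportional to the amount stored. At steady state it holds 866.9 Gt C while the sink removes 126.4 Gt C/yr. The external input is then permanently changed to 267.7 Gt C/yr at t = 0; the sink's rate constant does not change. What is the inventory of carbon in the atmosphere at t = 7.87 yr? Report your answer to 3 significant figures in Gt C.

Residence time τ = M₀/F₀ = 6.858 yr. The eventual steady state is M_∞ = M₀·(F₁/F₀) = 866.9 × 267.7/126.4 = 1836.0 Gt C.
The anomaly ΔM(t) = M(t) − M_∞ decays as ΔM₀·e^(−t/τ) with ΔM₀ = 866.9 − 1836.0 = −969.1 Gt C.
At t = 7.87 yr, e^(−t/τ) = e^(−1.148) = 0.3174, so ΔM = −307.6 Gt C and M = 1836.0 − 307.6 = 1528.4 Gt C.

1530 Gt C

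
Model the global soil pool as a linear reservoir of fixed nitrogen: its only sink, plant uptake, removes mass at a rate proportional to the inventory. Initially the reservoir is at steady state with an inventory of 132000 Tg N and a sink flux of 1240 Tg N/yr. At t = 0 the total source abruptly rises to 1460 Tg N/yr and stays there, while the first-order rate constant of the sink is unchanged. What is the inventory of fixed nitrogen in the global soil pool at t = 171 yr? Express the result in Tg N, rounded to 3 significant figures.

τ = M₀/F₀ = 132000/1240 = 106.5 yr; rate constant k = 1/τ.
New steady state M_∞ = F₁/k = F₁·τ = 1460 × 106.5 = 155420 Tg N.
M(t) = M_∞ + (M₀ − M_∞)·e^(−t/τ); t/τ = 171/106.5 = 1.606, so e^(−t/τ) = 0.2006.
M(t) = 155420 − 23420 × 0.2006 = 150720 Tg N.

151000 Tg N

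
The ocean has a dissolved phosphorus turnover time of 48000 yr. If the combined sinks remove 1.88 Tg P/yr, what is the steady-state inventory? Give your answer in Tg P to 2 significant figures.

90000 Tg P

τ = M/F ⇒ M = τ × F = 48000 × 1.88 = 90240 Tg P.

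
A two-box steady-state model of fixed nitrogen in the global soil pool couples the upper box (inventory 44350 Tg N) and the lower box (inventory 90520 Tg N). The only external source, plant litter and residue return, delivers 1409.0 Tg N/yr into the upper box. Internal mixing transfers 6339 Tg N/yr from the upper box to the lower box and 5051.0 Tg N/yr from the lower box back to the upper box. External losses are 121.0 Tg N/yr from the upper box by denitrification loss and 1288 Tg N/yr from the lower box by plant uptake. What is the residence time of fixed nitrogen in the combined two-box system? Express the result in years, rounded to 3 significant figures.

Treat the two boxes together as one reservoir: the mixing fluxes between them are internal recycling, so τ = ΣM / Σ(external losses).
M_total = 44350 + 90520 = 134870 Tg N.
ΣF_external_out = 121.0 + 1288 = 1409.0 Tg N/yr.
τ = M_total / ΣF_ext = 134870 / 1409.0 = 95.72 yr.

95.7 yr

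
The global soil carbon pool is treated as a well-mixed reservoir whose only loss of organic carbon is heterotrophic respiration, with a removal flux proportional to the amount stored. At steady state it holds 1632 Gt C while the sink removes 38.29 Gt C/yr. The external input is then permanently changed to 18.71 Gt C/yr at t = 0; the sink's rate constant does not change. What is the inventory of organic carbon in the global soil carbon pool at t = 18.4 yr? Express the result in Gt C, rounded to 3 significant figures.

The sink rate constant is k = F₀/M₀ = 38.29/1632 = 0.02346 yr⁻¹.
Solving dM/dt = F₁ − kM with M(0) = M₀ gives M(t) = F₁/k + (M₀ − F₁/k)·e^(−kt).
F₁/k = 18.71/0.02346 = 797.46 Gt C; kt = 0.02346 × 18.4 = 0.4317, e^(−kt) = 0.6494.
M(18.4) = 797.46 + (1632 − 797.46) × 0.6494 = 797.46 + 542.0 = 1339.4 Gt C.

1340 Gt C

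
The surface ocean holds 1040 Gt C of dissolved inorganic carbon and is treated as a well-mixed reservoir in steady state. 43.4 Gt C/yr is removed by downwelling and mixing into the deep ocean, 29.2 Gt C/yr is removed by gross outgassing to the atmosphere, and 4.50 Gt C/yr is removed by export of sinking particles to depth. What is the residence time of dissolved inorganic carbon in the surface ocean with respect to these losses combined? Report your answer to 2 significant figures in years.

Total removal = 43.40 + 29.20 + 4.500 = 77.100 Gt C/yr.
τ = M / ΣF_out = 1040 / 77.100 = 13.49 yr.

13 yr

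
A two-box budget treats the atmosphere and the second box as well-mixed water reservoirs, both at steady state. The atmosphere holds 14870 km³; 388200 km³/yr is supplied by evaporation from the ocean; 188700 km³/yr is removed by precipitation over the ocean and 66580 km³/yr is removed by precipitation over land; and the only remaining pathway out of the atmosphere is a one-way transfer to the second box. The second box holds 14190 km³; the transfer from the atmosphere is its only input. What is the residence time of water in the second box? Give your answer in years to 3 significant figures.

Balance the atmosphere: ΣF_in = 388200 km³/yr.
Transfer to the second box = ΣF_in − (188700 + 66580) = 132920 km³/yr.
At steady state the output of the second box equals its input, 132920 km³/yr.
τ = M / F = 14190 / 132920 = 0.1068 yr.

0.107 yr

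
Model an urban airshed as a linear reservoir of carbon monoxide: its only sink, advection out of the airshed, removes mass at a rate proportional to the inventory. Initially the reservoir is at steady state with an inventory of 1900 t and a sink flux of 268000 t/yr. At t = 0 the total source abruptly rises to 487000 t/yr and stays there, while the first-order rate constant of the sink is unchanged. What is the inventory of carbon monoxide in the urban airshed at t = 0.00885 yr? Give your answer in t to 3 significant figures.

3010 t

Residence time τ = M₀/F₀ = 0.007090 yr. The eventual steady state is M_∞ = M₀·(F₁/F₀) = 1900 × 487000/268000 = 3452.6 t.
The anomaly ΔM(t) = M(t) − M_∞ decays as ΔM₀·e^(−t/τ) with ΔM₀ = 1900 − 3452.6 = −1553 t.
At t = 0.00885 yr, e^(−t/τ) = e^(−1.248) = 0.2870, so ΔM = −445.6 t and M = 3452.6 − 445.6 = 3007.0 t.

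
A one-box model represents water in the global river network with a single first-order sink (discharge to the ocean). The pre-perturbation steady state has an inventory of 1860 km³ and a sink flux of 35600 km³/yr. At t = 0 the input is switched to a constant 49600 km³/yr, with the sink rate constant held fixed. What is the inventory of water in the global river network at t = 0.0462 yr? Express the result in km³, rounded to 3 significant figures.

2290 km³

The sink rate constant is k = F₀/M₀ = 35600/1860 = 19.14 yr⁻¹.
Solving dM/dt = F₁ − kM with M(0) = M₀ gives M(t) = F₁/k + (M₀ − F₁/k)·e^(−kt).
F₁/k = 49600/19.14 = 2591.5 km³; kt = 19.14 × 0.0462 = 0.8843, e^(−kt) = 0.4130.
M(0.0462) = 2591.5 + (1860 − 2591.5) × 0.4130 = 2591.5 − 302.1 = 2289.4 km³.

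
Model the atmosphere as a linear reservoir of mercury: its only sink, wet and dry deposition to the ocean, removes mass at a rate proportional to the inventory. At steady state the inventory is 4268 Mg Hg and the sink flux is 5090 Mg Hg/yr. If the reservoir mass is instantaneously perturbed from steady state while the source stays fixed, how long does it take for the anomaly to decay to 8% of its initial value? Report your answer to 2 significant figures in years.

For a linear reservoir the anomaly decays as exp(−t/τ) with τ = M/F = 4268/5090 = 0.8385 yr.
exp(−t/τ) = 0.08 ⇒ t = −τ ln(0.08) = 0.8385 × 2.526 = 2.118 yr.

2.1 yr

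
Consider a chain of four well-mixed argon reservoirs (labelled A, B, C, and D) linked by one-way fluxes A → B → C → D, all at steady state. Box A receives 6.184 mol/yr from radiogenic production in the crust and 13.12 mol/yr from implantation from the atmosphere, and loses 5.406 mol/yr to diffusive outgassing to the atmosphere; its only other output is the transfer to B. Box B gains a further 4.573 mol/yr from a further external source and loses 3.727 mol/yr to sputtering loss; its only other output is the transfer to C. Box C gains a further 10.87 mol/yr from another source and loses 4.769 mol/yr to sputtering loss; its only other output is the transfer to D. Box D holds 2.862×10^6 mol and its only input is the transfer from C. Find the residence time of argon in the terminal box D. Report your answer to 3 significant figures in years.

Box A: F(A→B) = (6.184 + 13.12) − 5.406 = 13.898 mol/yr.
Box B: F(B→C) = (13.898 + 4.573) − 3.727 = 14.744 mol/yr.
Box C: F(C→D) = (14.744 + 10.87) − 4.769 = 20.845 mol/yr.
Box D throughput = its input = 20.845 mol/yr; τ = 2.862×10^6 / 20.845 = 137300 yr.

137000 yr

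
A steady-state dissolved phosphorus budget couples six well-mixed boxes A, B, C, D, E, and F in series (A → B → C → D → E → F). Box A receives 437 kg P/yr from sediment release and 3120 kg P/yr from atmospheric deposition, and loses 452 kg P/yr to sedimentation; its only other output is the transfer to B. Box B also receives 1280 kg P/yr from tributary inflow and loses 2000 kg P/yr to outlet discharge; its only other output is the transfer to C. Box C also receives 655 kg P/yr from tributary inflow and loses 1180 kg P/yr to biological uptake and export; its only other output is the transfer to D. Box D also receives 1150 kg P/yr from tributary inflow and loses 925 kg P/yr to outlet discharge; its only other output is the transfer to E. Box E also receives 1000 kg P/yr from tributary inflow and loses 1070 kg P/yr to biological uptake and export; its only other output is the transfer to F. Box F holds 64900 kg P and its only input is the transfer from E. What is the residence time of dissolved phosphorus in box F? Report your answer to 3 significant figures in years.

Box A: F(A→B) = (437 + 3120) − 452 = 3105.0 kg P/yr.
Box B: F(B→C) = (3105.0 + 1280) − 2000 = 2385.0 kg P/yr.
Box C: F(C→D) = (2385.0 + 655) − 1180 = 1860.0 kg P/yr.
Box D: F(D→E) = (1860.0 + 1150) − 925 = 2085.0 kg P/yr.
Box E: F(E→F) = (2085.0 + 1000) − 1070 = 2015.0 kg P/yr.
Box F throughput = its input = 2015.0 kg P/yr; τ = 64900 / 2015.0 = 32.21 yr.

32.2 yr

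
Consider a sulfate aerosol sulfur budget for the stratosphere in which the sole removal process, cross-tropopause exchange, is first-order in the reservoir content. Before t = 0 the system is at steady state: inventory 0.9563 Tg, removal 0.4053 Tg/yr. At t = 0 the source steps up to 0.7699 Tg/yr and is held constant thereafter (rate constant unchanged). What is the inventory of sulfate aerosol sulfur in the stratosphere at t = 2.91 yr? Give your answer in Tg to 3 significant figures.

1.57 Tg

τ = M₀/F₀ = 0.9563/0.4053 = 2.359 yr; rate constant k = 1/τ.
New steady state M_∞ = F₁/k = F₁·τ = 0.7699 × 2.359 = 1.8166 Tg.
M(t) = M_∞ + (M₀ − M_∞)·e^(−t/τ); t/τ = 2.91/2.359 = 1.233, so e^(−t/τ) = 0.2913.
M(t) = 1.8166 − 0.8603 × 0.2913 = 1.5660 Tg.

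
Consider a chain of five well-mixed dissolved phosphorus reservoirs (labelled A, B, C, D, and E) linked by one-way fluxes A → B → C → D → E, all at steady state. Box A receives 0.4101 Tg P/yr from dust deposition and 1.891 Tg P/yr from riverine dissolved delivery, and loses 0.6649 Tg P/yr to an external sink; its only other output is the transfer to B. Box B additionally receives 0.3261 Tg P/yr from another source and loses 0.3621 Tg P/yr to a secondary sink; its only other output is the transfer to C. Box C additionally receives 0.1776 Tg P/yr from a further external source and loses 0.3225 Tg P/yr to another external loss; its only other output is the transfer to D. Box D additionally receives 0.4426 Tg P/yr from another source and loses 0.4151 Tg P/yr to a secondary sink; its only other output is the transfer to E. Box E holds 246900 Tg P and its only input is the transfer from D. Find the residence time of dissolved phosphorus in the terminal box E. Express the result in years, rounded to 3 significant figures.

167000 yr

Box A: F(A→B) = (0.4101 + 1.891) − 0.6649 = 1.6362 Tg P/yr.
Box B: F(B→C) = (1.6362 + 0.3261) − 0.3621 = 1.6002 Tg P/yr.
Box C: F(C→D) = (1.6002 + 0.1776) − 0.3225 = 1.4553 Tg P/yr.
Box D: F(D→E) = (1.4553 + 0.4426) − 0.4151 = 1.4828 Tg P/yr.
Box E throughput = its input = 1.4828 Tg P/yr; τ = 246900 / 1.4828 = 166500 yr.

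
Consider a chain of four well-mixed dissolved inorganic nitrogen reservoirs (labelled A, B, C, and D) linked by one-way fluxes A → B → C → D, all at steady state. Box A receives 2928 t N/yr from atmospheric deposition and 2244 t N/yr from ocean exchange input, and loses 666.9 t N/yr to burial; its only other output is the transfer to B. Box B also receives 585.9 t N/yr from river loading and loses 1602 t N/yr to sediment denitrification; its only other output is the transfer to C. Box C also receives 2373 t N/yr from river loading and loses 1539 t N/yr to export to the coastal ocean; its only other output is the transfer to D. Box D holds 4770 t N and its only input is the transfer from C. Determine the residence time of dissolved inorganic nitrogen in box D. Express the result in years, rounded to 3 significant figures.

1.10 yr

Box A: F(A→B) = (2928 + 2244) − 666.9 = 4505.1 t N/yr.
Box B: F(B→C) = (4505.1 + 585.9) − 1602 = 3489.0 t N/yr.
Box C: F(C→D) = (3489.0 + 2373) − 1539 = 4323.0 t N/yr.
Box D throughput = its input = 4323.0 t N/yr; τ = 4770 / 4323.0 = 1.103 yr.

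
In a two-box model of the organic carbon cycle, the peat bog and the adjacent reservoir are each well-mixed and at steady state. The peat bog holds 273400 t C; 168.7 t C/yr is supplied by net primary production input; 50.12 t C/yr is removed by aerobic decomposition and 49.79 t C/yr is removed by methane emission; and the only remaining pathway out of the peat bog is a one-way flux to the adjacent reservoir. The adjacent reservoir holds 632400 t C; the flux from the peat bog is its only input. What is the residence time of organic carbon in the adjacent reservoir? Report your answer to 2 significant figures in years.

Balance the peat bog: ΣF_in = 168.70 t C/yr.
Flux to the adjacent reservoir = ΣF_in − (50.12 + 49.79) = 68.790 t C/yr.
At steady state the output of the adjacent reservoir equals its input, 68.790 t C/yr.
τ = M / F = 632400 / 68.790 = 9193 yr.

9200 yr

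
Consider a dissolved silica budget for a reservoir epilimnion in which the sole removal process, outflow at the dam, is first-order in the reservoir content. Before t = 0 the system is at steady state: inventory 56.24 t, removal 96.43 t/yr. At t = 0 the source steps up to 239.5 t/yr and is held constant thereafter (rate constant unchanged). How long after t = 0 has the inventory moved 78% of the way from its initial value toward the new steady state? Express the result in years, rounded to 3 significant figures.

0.883 yr

τ = M₀/F₀ = 56.24/96.43 = 0.5832 yr.
The remaining gap fraction is e^(−t/τ); 78% covered ⇒ e^(−t/τ) = 0.220.
t = −τ ln(0.220) = 0.5832 × 1.514 = 0.8831 yr.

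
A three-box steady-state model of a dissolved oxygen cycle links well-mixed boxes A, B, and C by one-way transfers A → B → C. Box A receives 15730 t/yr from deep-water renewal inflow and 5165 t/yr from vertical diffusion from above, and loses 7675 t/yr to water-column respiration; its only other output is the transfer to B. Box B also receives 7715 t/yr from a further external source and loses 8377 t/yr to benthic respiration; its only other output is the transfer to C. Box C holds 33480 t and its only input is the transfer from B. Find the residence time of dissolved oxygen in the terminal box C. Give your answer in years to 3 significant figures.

Box A: F(A→B) = (15730 + 5165) − 7675 = 13220 t/yr.
Box B: F(B→C) = (13220 + 7715) − 8377 = 12558 t/yr.
Box C throughput = its input = 12558 t/yr; τ = 33480 / 12558 = 2.666 yr.

2.67 yr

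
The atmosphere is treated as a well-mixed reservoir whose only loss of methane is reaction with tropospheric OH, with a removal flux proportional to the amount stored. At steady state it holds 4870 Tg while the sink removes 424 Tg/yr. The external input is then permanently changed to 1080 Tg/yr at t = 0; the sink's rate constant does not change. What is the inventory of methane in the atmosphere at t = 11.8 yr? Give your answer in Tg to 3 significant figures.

τ = M₀/F₀ = 4870/424 = 11.49 yr; rate constant k = 1/τ.
New steady state M_∞ = F₁/k = F₁·τ = 1080 × 11.49 = 12405 Tg.
M(t) = M_∞ + (M₀ − M_∞)·e^(−t/τ); t/τ = 11.8/11.49 = 1.027, so e^(−t/τ) = 0.3580.
M(t) = 12405 − 7535 × 0.3580 = 9707.6 Tg.

9710 Tg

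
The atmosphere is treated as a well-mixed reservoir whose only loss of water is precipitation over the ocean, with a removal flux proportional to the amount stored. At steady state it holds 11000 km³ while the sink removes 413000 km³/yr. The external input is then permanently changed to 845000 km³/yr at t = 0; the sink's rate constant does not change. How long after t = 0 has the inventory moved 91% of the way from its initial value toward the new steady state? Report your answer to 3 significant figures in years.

τ = M₀/F₀ = 11000/413000 = 0.02663 yr.
The remaining gap fraction is e^(−t/τ); 91% covered ⇒ e^(−t/τ) = 0.0900.
t = −τ ln(0.0900) = 0.02663 × 2.408 = 0.06413 yr.

0.0641 yr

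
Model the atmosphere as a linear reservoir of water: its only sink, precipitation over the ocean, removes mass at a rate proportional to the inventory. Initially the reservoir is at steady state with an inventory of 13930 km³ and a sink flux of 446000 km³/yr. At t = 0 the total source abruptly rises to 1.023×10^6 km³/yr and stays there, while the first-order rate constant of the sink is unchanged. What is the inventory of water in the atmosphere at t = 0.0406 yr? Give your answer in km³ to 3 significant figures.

The sink rate constant is k = F₀/M₀ = 446000/13930 = 32.02 yr⁻¹.
Solving dM/dt = F₁ − kM with M(0) = M₀ gives M(t) = F₁/k + (M₀ − F₁/k)·e^(−kt).
F₁/k = 1.023×10^6/32.02 = 31952 km³; kt = 32.02 × 0.0406 = 1.300, e^(−kt) = 0.2726.
M(0.0406) = 31952 + (13930 − 31952) × 0.2726 = 31952 − 4912 = 27040 km³.

27000 km³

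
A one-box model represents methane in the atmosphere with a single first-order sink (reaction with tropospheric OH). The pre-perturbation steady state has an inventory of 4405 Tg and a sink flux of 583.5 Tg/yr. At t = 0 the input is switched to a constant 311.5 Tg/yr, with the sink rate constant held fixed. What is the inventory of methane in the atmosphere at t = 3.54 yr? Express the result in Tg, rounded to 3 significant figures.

Residence time τ = M₀/F₀ = 7.549 yr. The eventual steady state is M_∞ = M₀·(F₁/F₀) = 4405 × 311.5/583.5 = 2351.6 Tg.
The anomaly ΔM(t) = M(t) − M_∞ decays as ΔM₀·e^(−t/τ) with ΔM₀ = 4405 − 2351.6 = 2053 Tg.
At t = 3.54 yr, e^(−t/τ) = e^(−0.4689) = 0.6257, so ΔM = 1285 Tg and M = 2351.6 + 1285 = 3636.4 Tg.

3640 Tg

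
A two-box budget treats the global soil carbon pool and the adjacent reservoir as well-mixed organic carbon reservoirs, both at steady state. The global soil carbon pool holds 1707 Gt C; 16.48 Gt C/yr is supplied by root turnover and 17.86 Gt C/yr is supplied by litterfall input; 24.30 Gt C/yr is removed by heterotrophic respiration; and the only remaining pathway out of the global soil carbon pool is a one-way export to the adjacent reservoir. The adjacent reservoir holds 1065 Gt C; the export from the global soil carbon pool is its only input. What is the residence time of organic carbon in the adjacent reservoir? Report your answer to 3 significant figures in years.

106 yr

Balance the global soil carbon pool: ΣF_in = 16.48 + 17.86 = 34.340 Gt C/yr.
Export to the adjacent reservoir = ΣF_in − (24.30) = 10.040 Gt C/yr.
At steady state the output of the adjacent reservoir equals its input, 10.040 Gt C/yr.
τ = M / F = 1065 / 10.040 = 106.1 yr.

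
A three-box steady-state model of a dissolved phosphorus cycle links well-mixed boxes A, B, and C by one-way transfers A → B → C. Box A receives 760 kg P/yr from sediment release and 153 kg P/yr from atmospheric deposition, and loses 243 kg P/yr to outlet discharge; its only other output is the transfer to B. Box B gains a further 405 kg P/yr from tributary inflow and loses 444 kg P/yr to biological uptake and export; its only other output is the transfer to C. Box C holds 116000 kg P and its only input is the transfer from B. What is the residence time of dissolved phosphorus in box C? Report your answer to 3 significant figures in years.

Box A: F(A→B) = (760 + 153) − 243 = 670.00 kg P/yr.
Box B: F(B→C) = (670.00 + 405) − 444 = 631.00 kg P/yr.
Box C throughput = its input = 631.00 kg P/yr; τ = 116000 / 631.00 = 183.8 yr.

184 yr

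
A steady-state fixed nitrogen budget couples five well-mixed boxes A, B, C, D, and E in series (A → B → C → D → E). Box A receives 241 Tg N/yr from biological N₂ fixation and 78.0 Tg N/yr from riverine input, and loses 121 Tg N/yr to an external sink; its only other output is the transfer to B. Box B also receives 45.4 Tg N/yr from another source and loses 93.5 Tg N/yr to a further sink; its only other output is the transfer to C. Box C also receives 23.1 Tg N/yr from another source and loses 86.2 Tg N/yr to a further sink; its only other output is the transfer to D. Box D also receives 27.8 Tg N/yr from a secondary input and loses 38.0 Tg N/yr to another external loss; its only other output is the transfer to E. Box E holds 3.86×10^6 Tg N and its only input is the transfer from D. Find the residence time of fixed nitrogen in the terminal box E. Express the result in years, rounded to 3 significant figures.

50400 yr

Box A: F(A→B) = (241 + 78.0) − 121 = 198.00 Tg N/yr.
Box B: F(B→C) = (198.00 + 45.4) − 93.5 = 149.90 Tg N/yr.
Box C: F(C→D) = (149.90 + 23.1) − 86.2 = 86.800 Tg N/yr.
Box D: F(D→E) = (86.800 + 27.8) − 38.0 = 76.600 Tg N/yr.
Box E throughput = its input = 76.600 Tg N/yr; τ = 3.86×10^6 / 76.600 = 50390 yr.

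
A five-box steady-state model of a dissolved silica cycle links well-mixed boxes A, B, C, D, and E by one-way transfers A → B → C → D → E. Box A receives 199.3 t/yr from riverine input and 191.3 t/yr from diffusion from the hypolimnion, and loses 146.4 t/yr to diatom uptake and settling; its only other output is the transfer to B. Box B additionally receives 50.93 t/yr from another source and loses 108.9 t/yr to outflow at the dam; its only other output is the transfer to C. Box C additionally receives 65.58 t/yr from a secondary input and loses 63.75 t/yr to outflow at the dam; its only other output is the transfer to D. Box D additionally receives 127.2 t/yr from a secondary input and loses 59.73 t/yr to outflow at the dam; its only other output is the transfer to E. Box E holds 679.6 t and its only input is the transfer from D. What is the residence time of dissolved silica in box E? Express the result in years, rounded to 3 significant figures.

2.66 yr

Box A: F(A→B) = (199.3 + 191.3) − 146.4 = 244.20 t/yr.
Box B: F(B→C) = (244.20 + 50.93) − 108.9 = 186.23 t/yr.
Box C: F(C→D) = (186.23 + 65.58) − 63.75 = 188.06 t/yr.
Box D: F(D→E) = (188.06 + 127.2) − 59.73 = 255.53 t/yr.
Box E throughput = its input = 255.53 t/yr; τ = 679.6 / 255.53 = 2.660 yr.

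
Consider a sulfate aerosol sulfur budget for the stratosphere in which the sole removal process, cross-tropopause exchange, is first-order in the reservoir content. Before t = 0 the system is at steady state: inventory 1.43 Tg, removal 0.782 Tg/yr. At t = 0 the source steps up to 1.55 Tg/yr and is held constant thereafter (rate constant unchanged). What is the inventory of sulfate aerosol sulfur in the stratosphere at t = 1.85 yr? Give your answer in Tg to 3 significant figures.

Residence time τ = M₀/F₀ = 1.829 yr. The eventual steady state is M_∞ = M₀·(F₁/F₀) = 1.43 × 1.55/0.782 = 2.8344 Tg.
The anomaly ΔM(t) = M(t) − M_∞ decays as ΔM₀·e^(−t/τ) with ΔM₀ = 1.43 − 2.8344 = −1.404 Tg.
At t = 1.85 yr, e^(−t/τ) = e^(−1.012) = 0.3636, so ΔM = −0.5107 Tg and M = 2.8344 − 0.5107 = 2.3237 Tg.

2.32 Tg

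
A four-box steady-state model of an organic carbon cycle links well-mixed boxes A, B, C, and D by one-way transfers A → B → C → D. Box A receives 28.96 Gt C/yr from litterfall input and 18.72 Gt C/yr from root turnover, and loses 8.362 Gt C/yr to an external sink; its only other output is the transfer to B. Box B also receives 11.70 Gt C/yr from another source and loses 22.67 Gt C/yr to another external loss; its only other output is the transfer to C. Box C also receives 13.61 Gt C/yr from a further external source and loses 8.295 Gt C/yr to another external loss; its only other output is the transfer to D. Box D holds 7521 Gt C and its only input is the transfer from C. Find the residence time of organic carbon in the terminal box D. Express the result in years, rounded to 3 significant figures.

Box A: F(A→B) = (28.96 + 18.72) − 8.362 = 39.318 Gt C/yr.
Box B: F(B→C) = (39.318 + 11.70) − 22.67 = 28.348 Gt C/yr.
Box C: F(C→D) = (28.348 + 13.61) − 8.295 = 33.663 Gt C/yr.
Box D throughput = its input = 33.663 Gt C/yr; τ = 7521 / 33.663 = 223.4 yr.

223 yr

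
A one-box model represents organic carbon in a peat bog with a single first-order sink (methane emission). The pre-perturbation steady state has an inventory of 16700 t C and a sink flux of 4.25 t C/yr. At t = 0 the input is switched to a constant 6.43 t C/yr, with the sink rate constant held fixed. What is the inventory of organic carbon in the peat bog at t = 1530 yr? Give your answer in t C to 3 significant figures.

Residence time τ = M₀/F₀ = 3929 yr. The eventual steady state is M_∞ = M₀·(F₁/F₀) = 16700 × 6.43/4.25 = 25266 t C.
The anomaly ΔM(t) = M(t) − M_∞ decays as ΔM₀·e^(−t/τ) with ΔM₀ = 16700 − 25266 = −8566 t C.
At t = 1530 yr, e^(−t/τ) = e^(−0.3894) = 0.6775, so ΔM = −5803 t C and M = 25266 − 5803 = 19463 t C.

19500 t C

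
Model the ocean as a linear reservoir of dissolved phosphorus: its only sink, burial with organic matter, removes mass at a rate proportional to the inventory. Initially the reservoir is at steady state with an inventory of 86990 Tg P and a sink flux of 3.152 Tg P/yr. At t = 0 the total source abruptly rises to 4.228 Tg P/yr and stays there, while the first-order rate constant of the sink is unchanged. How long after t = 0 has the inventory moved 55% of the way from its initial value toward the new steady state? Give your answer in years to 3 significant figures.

22000 yr

τ = M₀/F₀ = 86990/3.152 = 27600 yr.
The remaining gap fraction is e^(−t/τ); 55% covered ⇒ e^(−t/τ) = 0.450.
t = −τ ln(0.450) = 27600 × 0.7985 = 22040 yr.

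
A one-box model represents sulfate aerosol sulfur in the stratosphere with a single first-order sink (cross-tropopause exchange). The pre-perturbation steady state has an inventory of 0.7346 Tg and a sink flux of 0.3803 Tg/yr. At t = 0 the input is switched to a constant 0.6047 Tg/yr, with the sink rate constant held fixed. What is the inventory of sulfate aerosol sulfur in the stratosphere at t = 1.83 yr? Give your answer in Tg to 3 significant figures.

τ = M₀/F₀ = 0.7346/0.3803 = 1.932 yr; rate constant k = 1/τ.
New steady state M_∞ = F₁/k = F₁·τ = 0.6047 × 1.932 = 1.1681 Tg.
M(t) = M_∞ + (M₀ − M_∞)·e^(−t/τ); t/τ = 1.83/1.932 = 0.9474, so e^(−t/τ) = 0.3878.
M(t) = 1.1681 − 0.4335 × 0.3878 = 0.99998 Tg.

1.00 Tg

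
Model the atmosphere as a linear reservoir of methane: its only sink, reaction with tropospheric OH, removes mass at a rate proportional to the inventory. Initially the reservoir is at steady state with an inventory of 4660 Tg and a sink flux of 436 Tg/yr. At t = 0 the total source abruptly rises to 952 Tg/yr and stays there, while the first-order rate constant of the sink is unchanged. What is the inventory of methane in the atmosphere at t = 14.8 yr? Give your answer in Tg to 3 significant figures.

Residence time τ = M₀/F₀ = 10.69 yr. The eventual steady state is M_∞ = M₀·(F₁/F₀) = 4660 × 952/436 = 10175 Tg.
The anomaly ΔM(t) = M(t) − M_∞ decays as ΔM₀·e^(−t/τ) with ΔM₀ = 4660 − 10175 = −5515 Tg.
At t = 14.8 yr, e^(−t/τ) = e^(−1.385) = 0.2504, so ΔM = −1381 Tg and M = 10175 − 1381 = 8794.1 Tg.

8790 Tg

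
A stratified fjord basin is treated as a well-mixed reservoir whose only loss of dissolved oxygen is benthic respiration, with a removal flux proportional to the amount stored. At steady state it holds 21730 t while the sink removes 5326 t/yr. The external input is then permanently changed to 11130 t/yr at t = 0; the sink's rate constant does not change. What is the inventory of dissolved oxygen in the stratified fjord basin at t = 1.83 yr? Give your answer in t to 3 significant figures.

The sink rate constant is k = F₀/M₀ = 5326/21730 = 0.2451 yr⁻¹.
Solving dM/dt = F₁ − kM with M(0) = M₀ gives M(t) = F₁/k + (M₀ − F₁/k)·e^(−kt).
F₁/k = 11130/0.2451 = 45410 t; kt = 0.2451 × 1.83 = 0.4485, e^(−kt) = 0.6386.
M(1.83) = 45410 + (21730 − 45410) × 0.6386 = 45410 − 15120 = 30289 t.

30300 t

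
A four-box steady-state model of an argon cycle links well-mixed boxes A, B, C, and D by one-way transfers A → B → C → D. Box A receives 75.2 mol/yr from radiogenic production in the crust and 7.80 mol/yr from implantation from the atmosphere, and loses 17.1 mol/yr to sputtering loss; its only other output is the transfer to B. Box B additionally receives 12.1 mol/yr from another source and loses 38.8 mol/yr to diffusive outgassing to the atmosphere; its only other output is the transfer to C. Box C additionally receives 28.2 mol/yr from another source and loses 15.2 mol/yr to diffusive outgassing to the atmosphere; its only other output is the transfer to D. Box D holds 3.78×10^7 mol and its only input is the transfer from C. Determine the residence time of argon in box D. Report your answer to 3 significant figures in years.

Box A: F(A→B) = (75.2 + 7.80) − 17.1 = 65.900 mol/yr.
Box B: F(B→C) = (65.900 + 12.1) − 38.8 = 39.200 mol/yr.
Box C: F(C→D) = (39.200 + 28.2) − 15.2 = 52.200 mol/yr.
Box D throughput = its input = 52.200 mol/yr; τ = 3.78×10^7 / 52.200 = 724100 yr.

724000 yr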